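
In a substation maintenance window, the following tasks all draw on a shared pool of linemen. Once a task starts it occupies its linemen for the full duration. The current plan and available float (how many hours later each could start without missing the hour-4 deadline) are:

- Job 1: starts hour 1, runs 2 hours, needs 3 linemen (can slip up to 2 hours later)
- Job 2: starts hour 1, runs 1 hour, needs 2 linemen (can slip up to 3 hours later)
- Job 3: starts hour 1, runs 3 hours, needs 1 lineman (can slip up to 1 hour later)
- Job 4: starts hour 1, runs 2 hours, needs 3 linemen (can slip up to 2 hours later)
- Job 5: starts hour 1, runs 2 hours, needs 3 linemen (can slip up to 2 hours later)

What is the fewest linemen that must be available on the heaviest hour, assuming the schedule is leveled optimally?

Early-start (Job 1@1, Job 2@1, Job 3@1, Job 4@1, Job 5@1) gives peak 12: h1:12  h2:10  h3:1  h4:0.
Shift Job 4→2, Job 5→3.
Schedule Job 1@1, Job 2@1, Job 3@1, Job 4@2, Job 5@3: h1:6  h2:7  h3:7  h4:3 — peak 7.

7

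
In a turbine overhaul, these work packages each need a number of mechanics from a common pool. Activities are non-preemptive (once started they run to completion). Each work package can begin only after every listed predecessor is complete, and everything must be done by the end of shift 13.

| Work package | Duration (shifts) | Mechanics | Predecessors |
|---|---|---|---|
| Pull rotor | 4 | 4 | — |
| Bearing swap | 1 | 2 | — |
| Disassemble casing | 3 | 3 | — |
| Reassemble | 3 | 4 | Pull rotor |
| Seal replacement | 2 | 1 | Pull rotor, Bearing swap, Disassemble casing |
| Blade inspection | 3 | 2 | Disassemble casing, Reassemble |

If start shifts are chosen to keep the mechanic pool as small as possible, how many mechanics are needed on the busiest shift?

Early-start (Pull rotor@1, Bearing swap@1, Disassemble casing@1, Reassemble@5, Seal replacement@5, Blade inspection@8) gives peak 9: s1:9  s2:7  s3:7  s4:4  s5:5  s6:5  s7:4  s8:2  s9:2  s10:2  s11:0  s12:0  s13:0.
Shift Bearing swap→11, Disassemble casing→5, Reassemble→8, Seal replacement→12, Blade inspection→11.
Schedule Pull rotor@1, Bearing swap@11, Disassemble casing@5, Reassemble@8, Seal replacement@12, Blade inspection@11: s1:4  s2:4  s3:4  s4:4  s5:3  s6:3  s7:3  s8:4  s9:4  s10:4  s11:4  s12:3  s13:3 — peak 4.
Total mechanic-shifts = 47 over 13 shifts ⇒ peak ≥ ⌈47/13⌉ = 4, so 4 is optimal.

4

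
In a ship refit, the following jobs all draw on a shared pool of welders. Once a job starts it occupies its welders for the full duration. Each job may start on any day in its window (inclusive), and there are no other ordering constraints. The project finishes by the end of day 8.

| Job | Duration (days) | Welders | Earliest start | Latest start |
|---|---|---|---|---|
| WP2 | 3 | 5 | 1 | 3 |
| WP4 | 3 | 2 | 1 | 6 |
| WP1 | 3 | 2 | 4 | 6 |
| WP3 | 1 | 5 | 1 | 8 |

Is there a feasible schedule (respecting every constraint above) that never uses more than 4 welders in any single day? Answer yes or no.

The minimum achievable peak is 5; 4 < 5, so no feasible schedule stays within the cap.

no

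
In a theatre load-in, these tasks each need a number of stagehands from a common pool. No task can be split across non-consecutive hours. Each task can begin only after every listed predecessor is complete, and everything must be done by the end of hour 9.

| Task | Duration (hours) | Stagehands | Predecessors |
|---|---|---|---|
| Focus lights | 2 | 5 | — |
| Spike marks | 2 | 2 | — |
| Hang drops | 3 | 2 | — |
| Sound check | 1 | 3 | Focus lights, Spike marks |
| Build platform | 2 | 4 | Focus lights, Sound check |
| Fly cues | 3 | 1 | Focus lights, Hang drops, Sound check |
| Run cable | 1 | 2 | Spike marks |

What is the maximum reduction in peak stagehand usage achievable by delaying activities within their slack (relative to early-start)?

Early-start peak: h1:9  h2:9  h3:7  h4:5  h5:5  h6:1  h7:0  h8:0  h9:0 ⇒ 9.
Leveled (Focus lights@1, Spike marks@3, Hang drops@3, Sound check@5, Build platform@6, Fly cues@6, Run cable@8): h1:5  h2:5  h3:4  h4:4  h5:5  h6:5  h7:5  h8:3  h9:0 ⇒ 5.
Reduction 9 − 5 = 4.

4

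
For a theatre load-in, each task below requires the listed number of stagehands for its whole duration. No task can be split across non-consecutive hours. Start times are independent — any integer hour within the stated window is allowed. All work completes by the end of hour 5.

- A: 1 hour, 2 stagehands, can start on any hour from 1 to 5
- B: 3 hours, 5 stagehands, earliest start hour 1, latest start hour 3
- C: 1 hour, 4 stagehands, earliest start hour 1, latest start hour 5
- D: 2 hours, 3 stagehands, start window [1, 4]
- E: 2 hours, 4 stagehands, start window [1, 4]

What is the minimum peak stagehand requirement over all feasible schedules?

8

Early-start (A@1, B@1, C@1, D@1, E@1) gives peak 18: h1:18  h2:12  h3:5  h4:0  h5:0.
Shift C→4, D→2, E→4.
Schedule A@1, B@1, C@4, D@2, E@4: h1:7  h2:8  h3:8  h4:8  h5:4 — peak 8.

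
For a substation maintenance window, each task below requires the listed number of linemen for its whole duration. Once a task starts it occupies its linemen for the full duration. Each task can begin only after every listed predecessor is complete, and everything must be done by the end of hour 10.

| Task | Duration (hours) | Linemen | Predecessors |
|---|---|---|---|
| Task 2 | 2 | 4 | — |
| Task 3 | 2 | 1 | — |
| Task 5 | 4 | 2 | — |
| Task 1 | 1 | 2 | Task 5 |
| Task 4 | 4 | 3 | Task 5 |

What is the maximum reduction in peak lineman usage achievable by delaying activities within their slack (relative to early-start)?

Early-start peak: h1:7  h2:7  h3:2  h4:2  h5:5  h6:3  h7:3  h8:3  h9:0  h10:0 ⇒ 7.
Leveled (Task 2@1, Task 3@1, Task 5@3, Task 1@7, Task 4@7): h1:5  h2:5  h3:2  h4:2  h5:2  h6:2  h7:5  h8:3  h9:3  h10:3 ⇒ 5.
Reduction 7 − 5 = 2.

2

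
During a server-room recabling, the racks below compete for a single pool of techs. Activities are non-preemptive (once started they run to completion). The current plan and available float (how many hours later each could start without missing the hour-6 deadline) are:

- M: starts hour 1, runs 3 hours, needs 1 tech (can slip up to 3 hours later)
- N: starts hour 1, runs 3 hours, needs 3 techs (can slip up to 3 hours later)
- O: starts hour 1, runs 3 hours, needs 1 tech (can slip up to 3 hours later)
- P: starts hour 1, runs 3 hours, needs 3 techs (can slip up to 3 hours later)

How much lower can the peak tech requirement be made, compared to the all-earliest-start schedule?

Early-start peak: h1:8  h2:8  h3:8  h4:0  h5:0  h6:0 ⇒ 8.
Leveled (M@1, N@1, O@4, P@4): h1:4  h2:4  h3:4  h4:4  h5:4  h6:4 ⇒ 4.
Reduction 8 − 4 = 4.

4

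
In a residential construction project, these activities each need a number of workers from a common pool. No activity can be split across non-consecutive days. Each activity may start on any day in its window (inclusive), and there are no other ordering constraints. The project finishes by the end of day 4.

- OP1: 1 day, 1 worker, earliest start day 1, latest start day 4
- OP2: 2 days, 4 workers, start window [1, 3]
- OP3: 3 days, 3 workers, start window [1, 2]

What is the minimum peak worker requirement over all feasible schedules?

Early-start (OP1@1, OP2@1, OP3@1) gives peak 8: d1:8  d2:7  d3:3  d4:0.
Shift OP3→2.
Schedule OP1@1, OP2@1, OP3@2: d1:5  d2:7  d3:3  d4:3 — peak 7.
No arrangement of the 24 feasible schedules does better.

7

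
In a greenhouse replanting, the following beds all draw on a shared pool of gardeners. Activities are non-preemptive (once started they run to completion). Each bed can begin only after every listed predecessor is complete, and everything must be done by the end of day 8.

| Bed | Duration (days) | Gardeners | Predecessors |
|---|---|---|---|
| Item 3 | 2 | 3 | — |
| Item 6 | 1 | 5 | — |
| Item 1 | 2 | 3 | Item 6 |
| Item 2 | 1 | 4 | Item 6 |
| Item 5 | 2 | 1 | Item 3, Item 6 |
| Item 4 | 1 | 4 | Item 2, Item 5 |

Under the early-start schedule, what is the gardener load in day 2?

10

At early start, day 2 has: Item 3, Item 1, Item 2.
Demand: 3 + 3 + 4 = 10.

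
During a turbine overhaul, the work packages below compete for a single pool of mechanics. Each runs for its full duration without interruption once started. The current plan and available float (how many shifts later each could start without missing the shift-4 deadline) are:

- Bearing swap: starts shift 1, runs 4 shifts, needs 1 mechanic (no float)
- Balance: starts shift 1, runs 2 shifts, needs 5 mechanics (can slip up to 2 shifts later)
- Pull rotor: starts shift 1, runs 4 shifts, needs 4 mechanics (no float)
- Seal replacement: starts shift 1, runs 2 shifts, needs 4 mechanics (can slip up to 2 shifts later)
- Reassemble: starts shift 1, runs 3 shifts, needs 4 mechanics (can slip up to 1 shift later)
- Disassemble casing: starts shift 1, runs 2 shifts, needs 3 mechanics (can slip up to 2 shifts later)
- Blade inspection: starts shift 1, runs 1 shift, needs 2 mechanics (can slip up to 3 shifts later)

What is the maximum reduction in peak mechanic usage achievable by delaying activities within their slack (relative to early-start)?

7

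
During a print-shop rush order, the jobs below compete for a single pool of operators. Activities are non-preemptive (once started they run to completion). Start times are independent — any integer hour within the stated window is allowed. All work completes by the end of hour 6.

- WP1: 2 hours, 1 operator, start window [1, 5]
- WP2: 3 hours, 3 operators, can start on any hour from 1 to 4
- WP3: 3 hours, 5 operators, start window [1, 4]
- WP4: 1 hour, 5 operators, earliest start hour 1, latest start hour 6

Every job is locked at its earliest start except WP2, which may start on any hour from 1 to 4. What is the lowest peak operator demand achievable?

WP2@1: h1:14  h2:9  h3:8  h4:0  h5:0  h6:0 → peak 14
WP2@2: h1:11  h2:9  h3:8  h4:3  h5:0  h6:0 → peak 11
WP2@3: h1:11  h2:6  h3:8  h4:3  h5:3  h6:0 → peak 11
WP2@4: h1:11  h2:6  h3:5  h4:3  h5:3  h6:3 → peak 11
Best is WP2@2, peak 11.

11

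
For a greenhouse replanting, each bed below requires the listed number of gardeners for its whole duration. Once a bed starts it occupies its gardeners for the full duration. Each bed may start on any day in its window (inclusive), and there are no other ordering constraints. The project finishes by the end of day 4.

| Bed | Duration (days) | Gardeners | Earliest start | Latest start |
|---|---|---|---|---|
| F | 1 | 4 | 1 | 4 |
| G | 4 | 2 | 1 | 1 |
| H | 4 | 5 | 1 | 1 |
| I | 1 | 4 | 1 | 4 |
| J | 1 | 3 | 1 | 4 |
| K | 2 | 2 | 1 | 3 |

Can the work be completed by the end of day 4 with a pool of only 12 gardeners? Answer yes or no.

yes

Schedule F@1, G@1, H@1, I@2, J@3, K@3: d1:11  d2:11  d3:12  d4:9 — peak 12 ≤ 12.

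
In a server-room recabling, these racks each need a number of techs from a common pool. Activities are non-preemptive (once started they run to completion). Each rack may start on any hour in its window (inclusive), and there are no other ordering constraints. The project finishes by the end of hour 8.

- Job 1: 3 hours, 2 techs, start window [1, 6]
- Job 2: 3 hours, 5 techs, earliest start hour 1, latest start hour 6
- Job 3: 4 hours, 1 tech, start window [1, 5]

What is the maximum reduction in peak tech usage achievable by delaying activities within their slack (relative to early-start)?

Early-start peak: h1:8  h2:8  h3:8  h4:1  h5:0  h6:0  h7:0  h8:0 ⇒ 8.
Leveled (Job 1@1, Job 2@5, Job 3@1): h1:3  h2:3  h3:3  h4:1  h5:5  h6:5  h7:5  h8:0 ⇒ 5.
Reduction 8 − 5 = 3.

3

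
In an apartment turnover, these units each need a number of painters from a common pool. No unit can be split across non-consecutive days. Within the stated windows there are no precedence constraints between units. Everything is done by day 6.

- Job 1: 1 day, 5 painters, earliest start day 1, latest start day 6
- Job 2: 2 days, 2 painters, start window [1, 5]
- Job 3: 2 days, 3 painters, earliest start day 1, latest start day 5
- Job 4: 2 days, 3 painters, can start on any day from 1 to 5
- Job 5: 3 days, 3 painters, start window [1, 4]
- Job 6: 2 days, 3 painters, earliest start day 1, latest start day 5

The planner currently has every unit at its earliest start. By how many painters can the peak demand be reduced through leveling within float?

Early-start peak: d1:19  d2:14  d3:3  d4:0  d5:0  d6:0 ⇒ 19.
Leveled (Job 1@1, Job 2@1, Job 3@2, Job 4@3, Job 5@4, Job 6@5): d1:7  d2:5  d3:6  d4:6  d5:6  d6:6 ⇒ 7.
Reduction 19 − 7 = 12.

12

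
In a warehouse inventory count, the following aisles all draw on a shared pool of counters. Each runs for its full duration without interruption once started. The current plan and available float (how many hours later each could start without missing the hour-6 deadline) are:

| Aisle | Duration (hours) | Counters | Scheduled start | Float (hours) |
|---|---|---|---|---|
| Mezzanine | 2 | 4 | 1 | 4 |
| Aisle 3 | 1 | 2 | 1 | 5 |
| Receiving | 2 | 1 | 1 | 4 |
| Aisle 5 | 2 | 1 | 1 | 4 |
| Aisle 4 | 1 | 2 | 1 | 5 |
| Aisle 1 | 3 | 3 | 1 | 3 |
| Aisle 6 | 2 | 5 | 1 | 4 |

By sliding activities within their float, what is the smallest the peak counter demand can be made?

7

Early-start (Mezzanine@1, Aisle 3@1, Receiving@1, Aisle 5@1, Aisle 4@1, Aisle 1@1, Aisle 6@1) gives peak 18: h1:18  h2:14  h3:3  h4:0  h5:0  h6:0.
Shift Receiving→3, Aisle 5→3, Aisle 4→3, Aisle 1→2, Aisle 6→5.
Schedule Mezzanine@1, Aisle 3@1, Receiving@3, Aisle 5@3, Aisle 4@3, Aisle 1@2, Aisle 6@5: h1:6  h2:7  h3:7  h4:5  h5:5  h6:5 — peak 7.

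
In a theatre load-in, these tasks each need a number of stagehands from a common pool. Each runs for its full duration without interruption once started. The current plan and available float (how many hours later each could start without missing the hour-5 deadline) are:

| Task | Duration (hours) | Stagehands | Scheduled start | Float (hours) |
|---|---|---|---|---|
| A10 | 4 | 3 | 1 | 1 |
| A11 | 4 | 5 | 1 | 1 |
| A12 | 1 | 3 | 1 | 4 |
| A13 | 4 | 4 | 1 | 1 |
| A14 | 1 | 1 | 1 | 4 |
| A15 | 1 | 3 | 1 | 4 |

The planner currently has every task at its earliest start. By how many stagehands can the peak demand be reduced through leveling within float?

7

Early-start peak: h1:19  h2:12  h3:12  h4:12  h5:0 ⇒ 19.
Leveled (A10@1, A11@1, A12@1, A13@2, A14@1, A15@5): h1:12  h2:12  h3:12  h4:12  h5:7 ⇒ 12.
Reduction 19 − 12 = 7.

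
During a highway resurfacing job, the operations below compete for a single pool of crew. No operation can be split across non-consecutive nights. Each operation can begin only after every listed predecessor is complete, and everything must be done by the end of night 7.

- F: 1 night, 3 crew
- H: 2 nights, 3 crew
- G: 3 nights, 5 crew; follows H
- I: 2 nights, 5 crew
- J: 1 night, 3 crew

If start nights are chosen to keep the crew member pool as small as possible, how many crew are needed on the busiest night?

6

Early-start (F@1, H@1, G@3, I@1, J@1) gives peak 14: n1:14  n2:8  n3:5  n4:5  n5:5  n6:0  n7:0.
Shift I→6, J→2.
Schedule F@1, H@1, G@3, I@6, J@2: n1:6  n2:6  n3:5  n4:5  n5:5  n6:5  n7:5 — peak 6.
Total crew member-nights = 37 over 7 nights ⇒ peak ≥ ⌈37/7⌉ = 6, so 6 is optimal.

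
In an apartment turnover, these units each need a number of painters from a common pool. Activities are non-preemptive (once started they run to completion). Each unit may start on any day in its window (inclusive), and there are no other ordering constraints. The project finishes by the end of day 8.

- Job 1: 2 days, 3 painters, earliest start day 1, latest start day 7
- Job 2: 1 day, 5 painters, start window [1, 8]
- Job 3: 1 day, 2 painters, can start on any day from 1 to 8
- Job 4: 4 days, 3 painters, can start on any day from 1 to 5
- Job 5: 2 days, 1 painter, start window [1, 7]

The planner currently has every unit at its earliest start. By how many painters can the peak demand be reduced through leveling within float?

Early-start peak: d1:14  d2:7  d3:3  d4:3  d5:0  d6:0  d7:0  d8:0 ⇒ 14.
Leveled (Job 1@1, Job 2@3, Job 3@1, Job 4@4, Job 5@4): d1:5  d2:3  d3:5  d4:4  d5:4  d6:3  d7:3  d8:0 ⇒ 5.
Reduction 14 − 5 = 9.

9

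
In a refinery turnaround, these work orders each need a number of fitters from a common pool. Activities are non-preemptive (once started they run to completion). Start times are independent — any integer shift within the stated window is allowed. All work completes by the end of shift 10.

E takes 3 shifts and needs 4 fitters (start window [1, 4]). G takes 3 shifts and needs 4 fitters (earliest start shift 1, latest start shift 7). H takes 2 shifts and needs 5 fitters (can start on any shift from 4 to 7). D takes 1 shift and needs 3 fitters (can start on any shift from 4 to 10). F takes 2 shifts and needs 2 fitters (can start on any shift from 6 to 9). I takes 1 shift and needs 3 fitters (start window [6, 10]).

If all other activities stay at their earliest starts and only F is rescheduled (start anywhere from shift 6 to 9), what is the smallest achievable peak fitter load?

8

F@6: s1:8  s2:8  s3:8  s4:8  s5:5  s6:5  s7:2  s8:0  s9:0  s10:0 → peak 8
F@7: s1:8  s2:8  s3:8  s4:8  s5:5  s6:3  s7:2  s8:2  s9:0  s10:0 → peak 8
F@8: s1:8  s2:8  s3:8  s4:8  s5:5  s6:3  s7:0  s8:2  s9:2  s10:0 → peak 8
F@9: s1:8  s2:8  s3:8  s4:8  s5:5  s6:3  s7:0  s8:0  s9:2  s10:2 → peak 8
Best is F@6, peak 8.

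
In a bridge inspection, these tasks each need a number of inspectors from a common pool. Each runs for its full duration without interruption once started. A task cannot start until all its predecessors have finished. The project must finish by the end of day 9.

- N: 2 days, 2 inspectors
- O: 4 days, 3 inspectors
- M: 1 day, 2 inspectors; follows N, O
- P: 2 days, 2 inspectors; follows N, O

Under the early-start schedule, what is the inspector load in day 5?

4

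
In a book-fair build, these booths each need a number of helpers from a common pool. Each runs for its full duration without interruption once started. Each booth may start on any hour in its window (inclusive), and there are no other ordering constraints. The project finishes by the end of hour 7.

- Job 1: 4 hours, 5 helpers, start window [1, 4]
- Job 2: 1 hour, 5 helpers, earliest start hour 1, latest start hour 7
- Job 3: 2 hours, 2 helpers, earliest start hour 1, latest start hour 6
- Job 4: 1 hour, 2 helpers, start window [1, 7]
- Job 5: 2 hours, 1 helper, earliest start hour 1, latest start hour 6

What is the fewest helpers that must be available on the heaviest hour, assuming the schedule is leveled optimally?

5

Early-start (Job 1@1, Job 2@1, Job 3@1, Job 4@1, Job 5@1) gives peak 15: h1:15  h2:8  h3:5  h4:5  h5:0  h6:0  h7:0.
Shift Job 2→5, Job 3→6, Job 4→6, Job 5→6.
Schedule Job 1@1, Job 2@5, Job 3@6, Job 4@6, Job 5@6: h1:5  h2:5  h3:5  h4:5  h5:5  h6:5  h7:3 — peak 5.
Total helper-hours = 33 over 7 hours ⇒ peak ≥ ⌈33/7⌉ = 5, so 5 is optimal.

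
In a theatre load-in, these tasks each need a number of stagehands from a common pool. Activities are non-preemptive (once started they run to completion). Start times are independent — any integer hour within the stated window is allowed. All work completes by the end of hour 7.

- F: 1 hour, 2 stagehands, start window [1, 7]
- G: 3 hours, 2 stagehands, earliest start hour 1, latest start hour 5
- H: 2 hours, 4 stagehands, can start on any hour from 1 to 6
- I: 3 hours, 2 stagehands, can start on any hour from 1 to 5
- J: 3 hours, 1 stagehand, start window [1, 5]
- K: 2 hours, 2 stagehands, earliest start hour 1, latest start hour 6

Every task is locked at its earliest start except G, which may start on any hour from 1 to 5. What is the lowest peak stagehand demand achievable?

11

G@1: h1:13  h2:11  h3:5  h4:0  h5:0  h6:0  h7:0 → peak 13
G@2: h1:11  h2:11  h3:5  h4:2  h5:0  h6:0  h7:0 → peak 11
G@3: h1:11  h2:9  h3:5  h4:2  h5:2  h6:0  h7:0 → peak 11
G@4: h1:11  h2:9  h3:3  h4:2  h5:2  h6:2  h7:0 → peak 11
G@5: h1:11  h2:9  h3:3  h4:0  h5:2  h6:2  h7:2 → peak 11
Best is G@2, peak 11.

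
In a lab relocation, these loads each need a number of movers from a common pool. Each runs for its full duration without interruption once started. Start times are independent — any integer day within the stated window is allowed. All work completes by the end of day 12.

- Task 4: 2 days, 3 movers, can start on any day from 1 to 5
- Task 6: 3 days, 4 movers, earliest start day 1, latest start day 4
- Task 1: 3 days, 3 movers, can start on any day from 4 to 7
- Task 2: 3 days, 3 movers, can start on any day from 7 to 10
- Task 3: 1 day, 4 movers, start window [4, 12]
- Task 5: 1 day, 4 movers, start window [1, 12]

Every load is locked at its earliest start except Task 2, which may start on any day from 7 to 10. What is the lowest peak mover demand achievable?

11

Task 2@7: d1:11  d2:7  d3:4  d4:7  d5:3  d6:3  d7:3  d8:3  d9:3  d10:0  d11:0  d12:0 → peak 11
Task 2@8: d1:11  d2:7  d3:4  d4:7  d5:3  d6:3  d7:0  d8:3  d9:3  d10:3  d11:0  d12:0 → peak 11
Task 2@9: d1:11  d2:7  d3:4  d4:7  d5:3  d6:3  d7:0  d8:0  d9:3  d10:3  d11:3  d12:0 → peak 11
Task 2@10: d1:11  d2:7  d3:4  d4:7  d5:3  d6:3  d7:0  d8:0  d9:0  d10:3  d11:3  d12:3 → peak 11
Best is Task 2@7, peak 11.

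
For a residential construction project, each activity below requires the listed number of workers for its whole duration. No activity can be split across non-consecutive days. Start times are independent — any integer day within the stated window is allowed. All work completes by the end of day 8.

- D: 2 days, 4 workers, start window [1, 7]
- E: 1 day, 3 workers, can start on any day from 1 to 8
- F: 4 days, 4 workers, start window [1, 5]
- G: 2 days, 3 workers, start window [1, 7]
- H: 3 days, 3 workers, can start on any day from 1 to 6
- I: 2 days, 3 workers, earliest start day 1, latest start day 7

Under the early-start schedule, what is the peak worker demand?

Early-start schedule: D@1, E@1, F@1, G@1, H@1, I@1.
Load per day: day 1: 20, day 2: 17, day 3: 7, day 4: 4, day 5: 0, day 6: 0, day 7: 0, day 8: 0.
Peak is 20.

20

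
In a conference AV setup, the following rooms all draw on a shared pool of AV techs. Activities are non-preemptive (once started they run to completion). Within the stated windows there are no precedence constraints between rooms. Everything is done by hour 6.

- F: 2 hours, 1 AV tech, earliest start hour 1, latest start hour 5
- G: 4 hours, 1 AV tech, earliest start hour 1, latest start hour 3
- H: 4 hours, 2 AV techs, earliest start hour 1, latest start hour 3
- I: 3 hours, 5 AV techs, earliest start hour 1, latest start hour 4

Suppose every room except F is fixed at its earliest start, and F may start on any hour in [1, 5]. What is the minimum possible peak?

F@1: h1:9  h2:9  h3:8  h4:3  h5:0  h6:0 → peak 9
F@2: h1:8  h2:9  h3:9  h4:3  h5:0  h6:0 → peak 9
F@3: h1:8  h2:8  h3:9  h4:4  h5:0  h6:0 → peak 9
F@4: h1:8  h2:8  h3:8  h4:4  h5:1  h6:0 → peak 8
F@5: h1:8  h2:8  h3:8  h4:3  h5:1  h6:1 → peak 8
Best is F@4, peak 8.

8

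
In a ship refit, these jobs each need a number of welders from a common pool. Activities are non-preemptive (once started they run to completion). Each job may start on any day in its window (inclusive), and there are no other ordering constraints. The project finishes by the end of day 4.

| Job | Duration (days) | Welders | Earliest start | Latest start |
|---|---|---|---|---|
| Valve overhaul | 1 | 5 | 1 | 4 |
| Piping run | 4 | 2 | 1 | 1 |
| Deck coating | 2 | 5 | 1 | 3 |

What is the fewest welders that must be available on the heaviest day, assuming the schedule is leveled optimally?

Early-start (Valve overhaul@1, Piping run@1, Deck coating@1) gives peak 12: d1:12  d2:7  d3:2  d4:2.
Shift Deck coating→2.
Schedule Valve overhaul@1, Piping run@1, Deck coating@2: d1:7  d2:7  d3:7  d4:2 — peak 7.
No arrangement of the 12 feasible schedules does better.

7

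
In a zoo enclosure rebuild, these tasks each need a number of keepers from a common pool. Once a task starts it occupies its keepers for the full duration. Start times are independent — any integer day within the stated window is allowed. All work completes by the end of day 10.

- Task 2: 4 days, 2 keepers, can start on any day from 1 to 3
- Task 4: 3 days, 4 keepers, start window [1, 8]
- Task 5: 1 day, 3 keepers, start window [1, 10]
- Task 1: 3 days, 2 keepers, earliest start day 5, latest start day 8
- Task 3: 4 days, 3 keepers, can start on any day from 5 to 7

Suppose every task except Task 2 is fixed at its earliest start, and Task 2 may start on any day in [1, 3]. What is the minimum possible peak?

7

Task 2@1: d1:9  d2:6  d3:6  d4:2  d5:5  d6:5  d7:5  d8:3  d9:0  d10:0 → peak 9
Task 2@2: d1:7  d2:6  d3:6  d4:2  d5:7  d6:5  d7:5  d8:3  d9:0  d10:0 → peak 7
Task 2@3: d1:7  d2:4  d3:6  d4:2  d5:7  d6:7  d7:5  d8:3  d9:0  d10:0 → peak 7
Best is Task 2@2, peak 7.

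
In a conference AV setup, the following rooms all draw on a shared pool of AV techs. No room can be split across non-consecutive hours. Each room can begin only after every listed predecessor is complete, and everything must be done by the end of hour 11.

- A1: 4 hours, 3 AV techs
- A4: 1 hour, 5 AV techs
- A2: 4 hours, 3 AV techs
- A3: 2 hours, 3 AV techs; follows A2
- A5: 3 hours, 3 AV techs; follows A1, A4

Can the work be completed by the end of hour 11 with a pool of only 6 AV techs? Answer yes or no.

yes

Schedule A1@1, A4@5, A2@1, A3@6, A5@6: h1:6  h2:6  h3:6  h4:6  h5:5  h6:6  h7:6  h8:3  h9:0  h10:0  h11:0 — peak 6 ≤ 6.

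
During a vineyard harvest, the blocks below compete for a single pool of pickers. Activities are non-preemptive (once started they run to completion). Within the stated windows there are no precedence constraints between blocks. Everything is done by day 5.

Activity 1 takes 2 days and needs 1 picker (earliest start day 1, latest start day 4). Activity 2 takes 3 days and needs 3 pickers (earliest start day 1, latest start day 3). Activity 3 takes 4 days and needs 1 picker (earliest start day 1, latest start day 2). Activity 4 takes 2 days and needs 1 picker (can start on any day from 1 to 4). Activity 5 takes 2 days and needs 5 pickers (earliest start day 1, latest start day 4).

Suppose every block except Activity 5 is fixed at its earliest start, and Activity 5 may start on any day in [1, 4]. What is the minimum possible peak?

6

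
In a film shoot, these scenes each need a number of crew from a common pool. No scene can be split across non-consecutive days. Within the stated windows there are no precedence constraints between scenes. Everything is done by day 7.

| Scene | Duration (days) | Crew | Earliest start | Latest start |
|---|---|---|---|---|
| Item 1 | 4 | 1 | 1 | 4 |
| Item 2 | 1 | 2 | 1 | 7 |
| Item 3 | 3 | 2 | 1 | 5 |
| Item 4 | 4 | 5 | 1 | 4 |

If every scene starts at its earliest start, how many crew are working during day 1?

10

At early start, day 1 has: Item 1, Item 2, Item 3, Item 4.
Demand: 1 + 2 + 2 + 5 = 10.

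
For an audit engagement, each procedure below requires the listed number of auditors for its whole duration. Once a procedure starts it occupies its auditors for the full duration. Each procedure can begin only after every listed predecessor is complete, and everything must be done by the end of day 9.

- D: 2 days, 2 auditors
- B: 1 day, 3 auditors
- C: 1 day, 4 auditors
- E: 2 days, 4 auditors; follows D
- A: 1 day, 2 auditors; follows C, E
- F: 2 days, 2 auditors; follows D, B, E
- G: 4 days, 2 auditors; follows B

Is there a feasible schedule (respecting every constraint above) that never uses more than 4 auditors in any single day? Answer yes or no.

The minimum achievable peak is 5; 4 < 5, so no feasible schedule stays within the cap.

no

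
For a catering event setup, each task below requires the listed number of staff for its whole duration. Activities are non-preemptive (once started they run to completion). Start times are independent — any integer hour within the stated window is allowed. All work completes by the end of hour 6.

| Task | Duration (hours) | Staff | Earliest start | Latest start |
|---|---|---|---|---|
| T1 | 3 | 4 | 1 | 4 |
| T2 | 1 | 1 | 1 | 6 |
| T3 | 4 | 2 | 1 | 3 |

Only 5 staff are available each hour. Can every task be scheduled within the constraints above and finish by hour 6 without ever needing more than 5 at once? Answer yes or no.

no

The minimum achievable peak is 6; 5 < 6, so no feasible schedule stays within the cap.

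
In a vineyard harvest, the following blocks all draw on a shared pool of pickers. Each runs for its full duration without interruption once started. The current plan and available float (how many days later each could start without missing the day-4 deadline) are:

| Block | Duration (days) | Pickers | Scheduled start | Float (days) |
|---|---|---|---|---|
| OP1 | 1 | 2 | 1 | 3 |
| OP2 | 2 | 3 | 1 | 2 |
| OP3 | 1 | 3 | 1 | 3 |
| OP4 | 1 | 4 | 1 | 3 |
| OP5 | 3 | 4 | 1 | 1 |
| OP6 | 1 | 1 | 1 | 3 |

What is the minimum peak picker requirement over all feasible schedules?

Early-start (OP1@1, OP2@1, OP3@1, OP4@1, OP5@1, OP6@1) gives peak 17: d1:17  d2:7  d3:4  d4:0.
Shift OP2→2, OP3→4, OP5→2.
Schedule OP1@1, OP2@2, OP3@4, OP4@1, OP5@2, OP6@1: d1:7  d2:7  d3:7  d4:7 — peak 7.
Total picker-days = 28 over 4 days ⇒ peak ≥ ⌈28/4⌉ = 7, so 7 is optimal.

7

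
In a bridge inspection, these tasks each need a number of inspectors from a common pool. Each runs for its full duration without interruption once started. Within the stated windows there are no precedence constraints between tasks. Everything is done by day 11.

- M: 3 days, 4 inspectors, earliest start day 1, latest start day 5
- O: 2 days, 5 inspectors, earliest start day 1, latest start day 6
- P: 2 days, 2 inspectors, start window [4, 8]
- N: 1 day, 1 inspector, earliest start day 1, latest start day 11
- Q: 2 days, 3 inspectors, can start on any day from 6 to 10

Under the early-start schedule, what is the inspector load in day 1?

At early start, day 1 has: M, O, N.
Demand: 4 + 5 + 1 = 10.

10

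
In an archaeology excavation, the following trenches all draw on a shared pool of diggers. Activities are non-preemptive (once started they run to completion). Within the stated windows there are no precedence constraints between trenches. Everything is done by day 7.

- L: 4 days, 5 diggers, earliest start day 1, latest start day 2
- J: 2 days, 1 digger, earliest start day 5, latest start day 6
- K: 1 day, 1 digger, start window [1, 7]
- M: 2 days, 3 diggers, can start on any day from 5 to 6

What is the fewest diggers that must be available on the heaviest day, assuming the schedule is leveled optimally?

Early-start (L@1, J@5, K@1, M@5) gives peak 6: d1:6  d2:5  d3:5  d4:5  d5:4  d6:4  d7:0.
Shift K→5.
Schedule L@1, J@5, K@5, M@5: d1:5  d2:5  d3:5  d4:5  d5:5  d6:4  d7:0 — peak 5.
Total digger-days = 29 over 7 days ⇒ peak ≥ ⌈29/7⌉ = 5, so 5 is optimal.

5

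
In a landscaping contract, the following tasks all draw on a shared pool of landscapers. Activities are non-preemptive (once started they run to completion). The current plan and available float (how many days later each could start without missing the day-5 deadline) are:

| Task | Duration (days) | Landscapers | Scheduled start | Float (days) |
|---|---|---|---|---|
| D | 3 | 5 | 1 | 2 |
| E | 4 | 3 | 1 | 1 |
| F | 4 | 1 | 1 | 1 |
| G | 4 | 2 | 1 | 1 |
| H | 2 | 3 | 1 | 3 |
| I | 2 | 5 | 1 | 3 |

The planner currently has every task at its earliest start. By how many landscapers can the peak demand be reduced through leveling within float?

Early-start peak: d1:19  d2:19  d3:11  d4:6  d5:0 ⇒ 19.
Leveled (D@1, E@1, F@1, G@1, H@1, I@4): d1:14  d2:14  d3:11  d4:11  d5:5 ⇒ 14.
Reduction 19 − 14 = 5.

5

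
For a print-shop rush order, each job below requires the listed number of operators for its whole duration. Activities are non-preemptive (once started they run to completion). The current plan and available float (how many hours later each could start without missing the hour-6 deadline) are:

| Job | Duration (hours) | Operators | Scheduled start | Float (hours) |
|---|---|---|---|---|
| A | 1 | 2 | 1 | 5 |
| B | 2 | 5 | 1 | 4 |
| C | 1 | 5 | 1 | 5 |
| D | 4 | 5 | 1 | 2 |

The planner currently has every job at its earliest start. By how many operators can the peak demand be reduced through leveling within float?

7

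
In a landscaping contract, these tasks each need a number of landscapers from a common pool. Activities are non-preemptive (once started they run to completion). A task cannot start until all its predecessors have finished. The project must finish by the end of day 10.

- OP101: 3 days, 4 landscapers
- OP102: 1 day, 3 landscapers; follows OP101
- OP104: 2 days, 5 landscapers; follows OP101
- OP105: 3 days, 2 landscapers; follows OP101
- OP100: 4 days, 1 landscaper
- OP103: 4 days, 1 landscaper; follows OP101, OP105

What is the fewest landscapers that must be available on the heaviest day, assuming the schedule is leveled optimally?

Early-start (OP101@1, OP102@4, OP104@4, OP105@4, OP100@1, OP103@7) gives peak 11: d1:5  d2:5  d3:5  d4:11  d5:7  d6:2  d7:1  d8:1  d9:1  d10:1.
Shift OP104→7.
Schedule OP101@1, OP102@4, OP104@7, OP105@4, OP100@1, OP103@7: d1:5  d2:5  d3:5  d4:6  d5:2  d6:2  d7:6  d8:6  d9:1  d10:1 — peak 6.

6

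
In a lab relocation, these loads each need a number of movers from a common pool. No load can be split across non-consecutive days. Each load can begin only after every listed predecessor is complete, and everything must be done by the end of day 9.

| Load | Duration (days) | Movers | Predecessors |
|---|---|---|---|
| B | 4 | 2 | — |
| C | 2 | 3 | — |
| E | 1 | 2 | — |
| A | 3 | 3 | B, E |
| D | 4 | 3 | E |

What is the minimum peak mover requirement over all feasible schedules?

5

Early-start (B@1, C@1, E@1, A@5, D@2) gives peak 8: d1:7  d2:8  d3:5  d4:5  d5:6  d6:3  d7:3  d8:0  d9:0.
Shift B→2, A→7, D→3.
Schedule B@2, C@1, E@1, A@7, D@3: d1:5  d2:5  d3:5  d4:5  d5:5  d6:3  d7:3  d8:3  d9:3 — peak 5.
Total mover-days = 37 over 9 days ⇒ peak ≥ ⌈37/9⌉ = 5, so 5 is optimal.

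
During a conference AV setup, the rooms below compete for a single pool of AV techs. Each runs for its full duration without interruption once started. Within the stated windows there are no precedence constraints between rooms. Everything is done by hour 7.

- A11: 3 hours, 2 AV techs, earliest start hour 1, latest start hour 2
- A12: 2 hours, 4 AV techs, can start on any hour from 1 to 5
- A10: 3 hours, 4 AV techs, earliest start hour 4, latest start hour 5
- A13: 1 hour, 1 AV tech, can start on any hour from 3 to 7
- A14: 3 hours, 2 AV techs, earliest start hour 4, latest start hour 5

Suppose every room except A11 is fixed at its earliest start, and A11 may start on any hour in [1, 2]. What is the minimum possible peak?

A11@1: h1:6  h2:6  h3:3  h4:6  h5:6  h6:6  h7:0 → peak 6
A11@2: h1:4  h2:6  h3:3  h4:8  h5:6  h6:6  h7:0 → peak 8
Best is A11@1, peak 6.

6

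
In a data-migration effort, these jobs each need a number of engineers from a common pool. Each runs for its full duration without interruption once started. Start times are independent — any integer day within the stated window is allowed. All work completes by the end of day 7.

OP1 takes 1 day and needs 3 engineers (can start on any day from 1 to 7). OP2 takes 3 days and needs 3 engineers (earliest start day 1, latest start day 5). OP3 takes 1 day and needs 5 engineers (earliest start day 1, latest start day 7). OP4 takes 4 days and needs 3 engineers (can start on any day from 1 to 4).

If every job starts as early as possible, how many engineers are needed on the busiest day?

Early-start schedule: OP1@1, OP2@1, OP3@1, OP4@1.
Load per day: day 1: 14, day 2: 6, day 3: 6, day 4: 3, day 5: 0, day 6: 0, day 7: 0.
Peak is 14.

14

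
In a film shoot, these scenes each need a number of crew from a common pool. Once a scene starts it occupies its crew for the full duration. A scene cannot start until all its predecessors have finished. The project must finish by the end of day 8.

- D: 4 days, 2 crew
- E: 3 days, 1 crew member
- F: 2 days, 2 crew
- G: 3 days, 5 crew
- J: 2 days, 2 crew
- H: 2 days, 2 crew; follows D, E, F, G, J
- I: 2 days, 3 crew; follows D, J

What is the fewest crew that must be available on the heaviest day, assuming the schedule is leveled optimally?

7

Early-start (D@1, E@1, F@1, G@1, J@1, H@5, I@5) gives peak 12: d1:12  d2:12  d3:8  d4:2  d5:5  d6:5  d7:0  d8:0.
Shift G→4, H→7, I→7.
Schedule D@1, E@1, F@1, G@4, J@1, H@7, I@7: d1:7  d2:7  d3:3  d4:7  d5:5  d6:5  d7:5  d8:5 — peak 7.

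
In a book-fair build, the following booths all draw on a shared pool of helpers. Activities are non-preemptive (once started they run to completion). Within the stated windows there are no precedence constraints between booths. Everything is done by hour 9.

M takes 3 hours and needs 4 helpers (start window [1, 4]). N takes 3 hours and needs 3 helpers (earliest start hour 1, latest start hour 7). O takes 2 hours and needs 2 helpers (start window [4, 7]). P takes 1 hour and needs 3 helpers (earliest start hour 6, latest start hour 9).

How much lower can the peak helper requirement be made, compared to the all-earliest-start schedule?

3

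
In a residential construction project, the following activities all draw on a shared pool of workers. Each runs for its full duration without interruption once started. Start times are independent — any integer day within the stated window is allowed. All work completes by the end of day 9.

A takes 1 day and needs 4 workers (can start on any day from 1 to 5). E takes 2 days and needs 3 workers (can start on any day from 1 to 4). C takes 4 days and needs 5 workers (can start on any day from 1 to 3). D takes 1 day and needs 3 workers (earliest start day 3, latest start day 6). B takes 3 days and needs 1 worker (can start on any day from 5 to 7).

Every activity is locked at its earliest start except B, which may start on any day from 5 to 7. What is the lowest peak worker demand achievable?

B@5: d1:12  d2:8  d3:8  d4:5  d5:1  d6:1  d7:1  d8:0  d9:0 → peak 12
B@6: d1:12  d2:8  d3:8  d4:5  d5:0  d6:1  d7:1  d8:1  d9:0 → peak 12
B@7: d1:12  d2:8  d3:8  d4:5  d5:0  d6:0  d7:1  d8:1  d9:1 → peak 12
Best is B@5, peak 12.

12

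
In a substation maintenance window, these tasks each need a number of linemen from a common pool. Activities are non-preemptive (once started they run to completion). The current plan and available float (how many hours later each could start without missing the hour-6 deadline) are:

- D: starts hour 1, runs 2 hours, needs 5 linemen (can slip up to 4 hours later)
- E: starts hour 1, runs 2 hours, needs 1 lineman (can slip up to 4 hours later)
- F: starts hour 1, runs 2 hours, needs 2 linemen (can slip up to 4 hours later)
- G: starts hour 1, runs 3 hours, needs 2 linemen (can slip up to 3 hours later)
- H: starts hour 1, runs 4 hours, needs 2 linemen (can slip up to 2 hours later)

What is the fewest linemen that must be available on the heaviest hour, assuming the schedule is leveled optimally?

6

Early-start (D@1, E@1, F@1, G@1, H@1) gives peak 12: h1:12  h2:12  h3:4  h4:2  h5:0  h6:0.
Shift F→3, G→3, H→3.
Schedule D@1, E@1, F@3, G@3, H@3: h1:6  h2:6  h3:6  h4:6  h5:4  h6:2 — peak 6.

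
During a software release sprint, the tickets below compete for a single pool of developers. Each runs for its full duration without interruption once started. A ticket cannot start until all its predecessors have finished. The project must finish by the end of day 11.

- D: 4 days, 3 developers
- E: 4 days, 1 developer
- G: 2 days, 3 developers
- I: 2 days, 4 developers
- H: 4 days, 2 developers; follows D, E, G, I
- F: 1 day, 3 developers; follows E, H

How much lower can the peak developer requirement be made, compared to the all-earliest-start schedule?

5

Early-start peak: d1:11  d2:11  d3:4  d4:4  d5:2  d6:2  d7:2  d8:2  d9:3  d10:0  d11:0 ⇒ 11.
Leveled (D@1, E@3, G@1, I@5, H@7, F@11): d1:6  d2:6  d3:4  d4:4  d5:5  d6:5  d7:2  d8:2  d9:2  d10:2  d11:3 ⇒ 6.
Reduction 11 − 6 = 5.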